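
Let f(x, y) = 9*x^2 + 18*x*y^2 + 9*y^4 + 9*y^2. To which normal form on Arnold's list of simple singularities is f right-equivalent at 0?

The Hessian of f at 0 has rank 2. Corank 0: nondegenerate Morse point, so A_1.

A_1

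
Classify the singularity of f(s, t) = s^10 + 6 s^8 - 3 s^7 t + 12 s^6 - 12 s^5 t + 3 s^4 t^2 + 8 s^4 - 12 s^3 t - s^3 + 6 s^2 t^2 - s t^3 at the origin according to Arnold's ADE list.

The Hessian of f at 0 has rank 0. Corank 2; j^3 = -s^3 is a perfect cube, so E-series; the 4-jet and mu = 7 give E_7.

E7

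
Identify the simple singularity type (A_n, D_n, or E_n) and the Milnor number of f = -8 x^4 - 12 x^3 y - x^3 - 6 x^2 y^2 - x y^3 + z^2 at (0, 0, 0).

Type E_{7}, Milnor number mu = 7.

The Hessian of f at 0 is [[0, 0, 0], [0, 0, 0], [0, 0, 2]] with rank 1, so corank 2. A Groebner basis of the Jacobian ideal J(f) in C{x,y,z} is {3*x^2/4 + y^4 + y^3/4, x^3, x^2*y - x^2/4 - y^3/12, x^2 + x*y^2 + y^3/3, z}; counting standard monomials gives mu = 7. Corank 2; j^3 = -x^3 is a perfect cube, so E-series; the 4-jet and mu = 7 give E_7.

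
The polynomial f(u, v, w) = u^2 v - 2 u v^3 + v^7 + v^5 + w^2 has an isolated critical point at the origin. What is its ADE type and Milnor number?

Type D8, Milnor number mu = 8.

The Hessian of f at 0 is [[0, 0, 0], [0, 0, 0], [0, 0, 2]] with rank 1, so corank 2. A Groebner basis of the Jacobian ideal J(f) in C{u,v,w} is {u^2*v^2 + u^2/7 - u*v^2/7, u^3 + u^2/7 - u*v^2/7, -u*v + v^3, w}; counting standard monomials gives mu = 8. Corank 2; j^3 = u^2*v has shape L^2 M (L != M), so D-series; mu = 8 gives D_8.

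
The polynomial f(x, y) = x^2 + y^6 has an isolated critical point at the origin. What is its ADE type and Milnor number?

Type A_5, Milnor number mu = 5.

The Hessian of f at 0 has rank 1. Corank 1: A-series; mu = 5 gives A_5.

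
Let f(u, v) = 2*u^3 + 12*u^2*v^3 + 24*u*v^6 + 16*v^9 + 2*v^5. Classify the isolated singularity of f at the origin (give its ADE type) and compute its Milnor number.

Type E_{8}, Milnor number mu = 8.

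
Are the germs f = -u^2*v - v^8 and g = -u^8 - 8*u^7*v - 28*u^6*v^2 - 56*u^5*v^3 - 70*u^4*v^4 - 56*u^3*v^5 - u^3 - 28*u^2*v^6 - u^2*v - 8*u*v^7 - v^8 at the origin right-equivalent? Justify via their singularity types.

The Hessian of f at 0 is [[0, 0], [0, 0]] with rank 0, so corank 2. A Groebner basis of the Jacobian ideal J(f) in C{u,v} is {u^2/8 + v^7, u^3, u*v}; counting standard monomials gives mu = 9. Corank 2; j^3 = -u^2*v has shape L^2 M (L != M), so D-series; mu = 9 gives D_9. The Hessian of g at 0 is [[0, 0], [0, 0]] with rank 0, so corank 2. A Groebner basis of the Jacobian ideal J(g) in C{u,v} is {-u*v/8 + v^7, u*v^2, u^2 + u*v}; counting standard monomials gives mu = 9. Corank 2; j^3 = -u^2*(u + v) has shape L^2 M (L != M), so D-series; mu = 9 gives D_9. Both have type D_9, hence right-equivalent.

Yes.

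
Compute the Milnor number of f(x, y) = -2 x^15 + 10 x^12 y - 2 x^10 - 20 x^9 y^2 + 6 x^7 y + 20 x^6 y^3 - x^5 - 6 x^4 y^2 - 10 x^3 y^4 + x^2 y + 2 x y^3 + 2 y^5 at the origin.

The Hessian of f at 0 has rank 0. Corank 2; j^3 = x^2*y has shape L^2 M (L != M), so D-series; mu = 6 gives D_6.

6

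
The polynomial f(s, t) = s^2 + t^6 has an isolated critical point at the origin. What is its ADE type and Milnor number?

The Hessian of f at 0 has rank 1. Corank 1: A-series; mu = 5 gives A_5.

Type A5, Milnor number mu = 5.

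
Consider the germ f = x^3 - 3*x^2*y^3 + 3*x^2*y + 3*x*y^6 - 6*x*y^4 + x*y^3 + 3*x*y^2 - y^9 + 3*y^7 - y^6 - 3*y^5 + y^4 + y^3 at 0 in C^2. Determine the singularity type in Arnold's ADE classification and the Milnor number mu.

Type E_7, Milnor number mu = 7.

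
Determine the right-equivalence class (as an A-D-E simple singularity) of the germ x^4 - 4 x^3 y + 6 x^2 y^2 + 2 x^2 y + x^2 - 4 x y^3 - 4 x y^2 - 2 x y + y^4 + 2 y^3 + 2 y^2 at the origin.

The Hessian of f at 0 is [[2, -2], [-2, 4]] with rank 2, so corank 0. A Groebner basis of the Jacobian ideal J(f) in C{x,y} is {x, y}; counting standard monomials gives mu = 1. Corank 0: nondegenerate Morse point, so A_1.

A_1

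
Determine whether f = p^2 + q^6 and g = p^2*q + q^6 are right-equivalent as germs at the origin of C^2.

No.

The Hessian of f at 0 has rank 1. Corank 1: A-series; mu = 5 gives A_5. The Hessian of g at 0 has rank 0. Corank 2; j^3 = p^2*q has shape L^2 M (L != M), so D-series; mu = 7 gives D_7. f is A_5 but g is D_7, hence not right-equivalent.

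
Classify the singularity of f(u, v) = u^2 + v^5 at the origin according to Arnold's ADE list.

The Hessian of f at 0 has rank 1. Corank 1: A-series; mu = 4 gives A_4.

A4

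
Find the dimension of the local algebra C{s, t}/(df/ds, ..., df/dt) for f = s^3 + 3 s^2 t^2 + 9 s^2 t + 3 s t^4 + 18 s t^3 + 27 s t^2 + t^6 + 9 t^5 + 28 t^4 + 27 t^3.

6

The Hessian of f at 0 has rank 0. Corank 2; j^3 = (s + 3*t)^3 is a perfect cube, so E-series; the 4-jet and mu = 6 give E_6.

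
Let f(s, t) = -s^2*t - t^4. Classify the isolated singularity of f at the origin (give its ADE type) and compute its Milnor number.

The Hessian of f at 0 has rank 0. Corank 2; j^3 = -s^2*t has shape L^2 M (L != M), so D-series; mu = 5 gives D_5.

Type D5, Milnor number mu = 5.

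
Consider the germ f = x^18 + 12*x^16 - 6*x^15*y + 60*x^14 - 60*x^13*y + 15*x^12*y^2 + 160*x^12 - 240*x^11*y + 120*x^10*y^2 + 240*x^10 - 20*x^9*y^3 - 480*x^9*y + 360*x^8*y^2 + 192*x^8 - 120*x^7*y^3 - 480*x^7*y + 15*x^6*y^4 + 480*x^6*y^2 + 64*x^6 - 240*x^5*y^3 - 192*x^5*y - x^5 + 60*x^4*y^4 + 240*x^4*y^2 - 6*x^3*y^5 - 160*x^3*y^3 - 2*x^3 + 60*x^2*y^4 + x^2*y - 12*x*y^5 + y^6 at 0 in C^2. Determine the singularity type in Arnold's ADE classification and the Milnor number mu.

Type D_7, Milnor number mu = 7.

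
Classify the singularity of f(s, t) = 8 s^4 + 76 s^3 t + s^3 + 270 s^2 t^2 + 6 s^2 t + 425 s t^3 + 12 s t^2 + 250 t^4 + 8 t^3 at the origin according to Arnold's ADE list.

The Hessian of f at 0 has rank 0. Corank 2; j^3 = (s + 2*t)^3 is a perfect cube, so E-series; the 4-jet and mu = 7 give E_7.

E_{7}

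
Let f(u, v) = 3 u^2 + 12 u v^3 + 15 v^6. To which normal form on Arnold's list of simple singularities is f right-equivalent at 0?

A_5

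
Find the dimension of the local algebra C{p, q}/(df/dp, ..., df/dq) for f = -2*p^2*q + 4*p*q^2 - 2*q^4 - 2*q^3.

The Hessian of f at 0 is [[0, 0], [0, 0]] with rank 0, so corank 2. A Groebner basis of the Jacobian ideal J(f) in C{p,q} is {p^3 + p^2/4 - q^2/4, p^2/4 + q^3 - q^2/4, p*q - q^2}; counting standard monomials gives mu = 5. Corank 2; j^3 = -2*q*(p - q)^2 has shape L^2 M (L != M), so D-series; mu = 5 gives D_5.

5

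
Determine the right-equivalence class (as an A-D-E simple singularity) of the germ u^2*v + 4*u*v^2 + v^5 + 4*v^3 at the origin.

D_6

The Hessian of f at 0 has rank 0. Corank 2; j^3 = v*(u + 2*v)^2 has shape L^2 M (L != M), so D-series; mu = 6 gives D_6.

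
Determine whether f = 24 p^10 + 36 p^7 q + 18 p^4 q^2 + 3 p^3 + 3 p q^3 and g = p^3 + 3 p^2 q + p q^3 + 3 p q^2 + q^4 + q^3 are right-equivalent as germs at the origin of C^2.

The Hessian of f at 0 is [[0, 0], [0, 0]] with rank 0, so corank 2. A Groebner basis of the Jacobian ideal J(f) in C{p,q} is {p^3, p*q^2, 3*p^2 + q^3}; counting standard monomials gives mu = 7. Corank 2; j^3 = 3*p^3 is a perfect cube, so E-series; the 4-jet and mu = 7 give E_7. The Hessian of g at 0 is [[0, 0], [0, 0]] with rank 0, so corank 2. A Groebner basis of the Jacobian ideal J(g) in C{p,q} is {p^3 + 3*p^2*q + 6*p^2 + 12*p*q + 6*q^2, -3*p^2 + p*q^2 - 6*p*q - 3*q^2, 3*p^2 + 6*p*q + q^3 + 3*q^2}; counting standard monomials gives mu = 7. Corank 2; j^3 = (p + q)^3 is a perfect cube, so E-series; the 4-jet and mu = 7 give E_7. Both have type E_7, hence right-equivalent.

Yes.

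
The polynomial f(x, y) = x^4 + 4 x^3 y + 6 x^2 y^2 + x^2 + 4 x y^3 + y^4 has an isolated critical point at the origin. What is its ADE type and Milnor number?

Type A_3, Milnor number mu = 3.

The Hessian of f at 0 has rank 1. Corank 1: A-series; mu = 3 gives A_3.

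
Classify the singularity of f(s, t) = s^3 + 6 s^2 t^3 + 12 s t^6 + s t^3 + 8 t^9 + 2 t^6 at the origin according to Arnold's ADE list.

The Hessian of f at 0 is [[0, 0], [0, 0]] with rank 0, so corank 2. A Groebner basis of the Jacobian ideal J(f) in C{s,t} is {s^3, s*t^2, 3*s^2 + t^3}; counting standard monomials gives mu = 7. Corank 2; j^3 = s^3 is a perfect cube, so E-series; the 4-jet and mu = 7 give E_7.

E_7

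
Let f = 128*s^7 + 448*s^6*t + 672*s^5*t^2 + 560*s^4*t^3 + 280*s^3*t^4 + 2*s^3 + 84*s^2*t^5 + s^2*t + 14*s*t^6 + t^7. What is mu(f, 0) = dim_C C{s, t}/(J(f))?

The Hessian of f at 0 has rank 0. Corank 2; j^3 = s^2*(2*s + t) has shape L^2 M (L != M), so D-series; mu = 8 gives D_8.

8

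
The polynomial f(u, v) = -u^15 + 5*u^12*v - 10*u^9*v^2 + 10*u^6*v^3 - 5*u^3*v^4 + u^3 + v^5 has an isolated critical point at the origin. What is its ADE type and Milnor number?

The Hessian of f at 0 has rank 0. Corank 2; j^3 = u^3 is a perfect cube, so E-series; the 5-jet and mu = 8 give E_8.

Type E_{8}, Milnor number mu = 8.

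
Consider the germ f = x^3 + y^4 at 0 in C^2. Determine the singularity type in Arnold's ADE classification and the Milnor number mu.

The Hessian of f at 0 has rank 0. Corank 2; j^3 = x^3 is a perfect cube, so E-series; the 4-jet and mu = 6 give E_6.

Type E6, Milnor number mu = 6.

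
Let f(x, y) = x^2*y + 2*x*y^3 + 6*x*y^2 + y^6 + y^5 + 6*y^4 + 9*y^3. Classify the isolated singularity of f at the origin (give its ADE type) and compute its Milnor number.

The Hessian of f at 0 is [[0, 0], [0, 0]] with rank 0, so corank 2. A Groebner basis of the Jacobian ideal J(f) in C{x,y} is {x^3 - 3*x^2/2 - 57*x*y^2/2 + 99*x*y/2 + 162*y^2, x^2*y + x^2/6 + 37*x*y^2/6 - 17*x*y/2 - 27*y^2, x*y + y^3 + 3*y^2}; counting standard monomials gives mu = 7. Corank 2; j^3 = y*(x + 3*y)^2 has shape L^2 M (L != M), so D-series; mu = 7 gives D_7.

Type D_{7}, Milnor number mu = 7.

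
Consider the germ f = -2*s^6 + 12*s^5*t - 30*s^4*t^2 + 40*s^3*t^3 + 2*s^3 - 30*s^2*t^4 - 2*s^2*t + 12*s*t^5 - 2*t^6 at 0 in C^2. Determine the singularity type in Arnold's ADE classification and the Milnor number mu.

Type D_7, Milnor number mu = 7.

The Hessian of f at 0 has rank 0. Corank 2; j^3 = 2*s^2*(s - t) has shape L^2 M (L != M), so D-series; mu = 7 gives D_7.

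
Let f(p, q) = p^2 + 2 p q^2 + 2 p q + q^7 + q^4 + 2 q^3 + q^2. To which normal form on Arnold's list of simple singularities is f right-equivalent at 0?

The Hessian of f at 0 is [[2, 2], [2, 2]] with rank 1, so corank 1. A Groebner basis of the Jacobian ideal J(f) in C{p,q} is {p^3 + 3*p^2*q - 3*p^2 - 4*p*q + p + q, p + q^2 + q}; counting standard monomials gives mu = 6. Corank 1: A-series; mu = 6 gives A_6.

A6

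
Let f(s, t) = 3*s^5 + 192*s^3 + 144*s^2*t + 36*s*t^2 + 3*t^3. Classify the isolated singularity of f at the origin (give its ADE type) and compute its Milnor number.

Type E_{8}, Milnor number mu = 8.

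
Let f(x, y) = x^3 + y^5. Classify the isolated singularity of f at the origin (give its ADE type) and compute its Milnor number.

Type E8, Milnor number mu = 8.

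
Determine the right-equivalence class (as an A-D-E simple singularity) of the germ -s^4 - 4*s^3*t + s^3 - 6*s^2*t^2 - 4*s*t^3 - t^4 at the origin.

E_6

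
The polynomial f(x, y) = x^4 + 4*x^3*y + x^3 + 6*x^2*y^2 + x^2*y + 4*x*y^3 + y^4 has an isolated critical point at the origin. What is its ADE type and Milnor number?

Type D5, Milnor number mu = 5.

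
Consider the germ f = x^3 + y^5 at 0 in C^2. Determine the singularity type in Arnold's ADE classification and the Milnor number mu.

Type E_8, Milnor number mu = 8.

The Hessian of f at 0 is [[0, 0], [0, 0]] with rank 0, so corank 2. A Groebner basis of the Jacobian ideal J(f) in C{x,y} is {y^4, x^2}; counting standard monomials gives mu = 8. Corank 2; j^3 = x^3 is a perfect cube, so E-series; the 5-jet and mu = 8 give E_8.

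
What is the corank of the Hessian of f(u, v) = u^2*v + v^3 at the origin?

Hessian at 0 has rank 0.

2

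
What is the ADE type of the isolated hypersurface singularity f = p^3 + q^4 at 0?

E_6

The Hessian of f at 0 has rank 0. Corank 2; j^3 = p^3 is a perfect cube, so E-series; the 4-jet and mu = 6 give E_6.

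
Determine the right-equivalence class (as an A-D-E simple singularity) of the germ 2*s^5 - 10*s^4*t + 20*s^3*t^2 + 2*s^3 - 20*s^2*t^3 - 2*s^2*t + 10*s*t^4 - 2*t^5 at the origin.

The Hessian of f at 0 has rank 0. Corank 2; j^3 = 2*s^2*(s - t) has shape L^2 M (L != M), so D-series; mu = 6 gives D_6.

D_6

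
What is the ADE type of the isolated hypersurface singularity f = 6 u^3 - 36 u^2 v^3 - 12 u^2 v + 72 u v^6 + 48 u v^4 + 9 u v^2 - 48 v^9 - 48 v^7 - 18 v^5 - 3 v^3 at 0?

D4

The Hessian of f at 0 has rank 0. Corank 2; j^3 = 3*(u - v)*(2*u^2 - 2*u*v + v^2) splits into three distinct lines over C (the quadratic factor has nonzero discriminant), so D_4.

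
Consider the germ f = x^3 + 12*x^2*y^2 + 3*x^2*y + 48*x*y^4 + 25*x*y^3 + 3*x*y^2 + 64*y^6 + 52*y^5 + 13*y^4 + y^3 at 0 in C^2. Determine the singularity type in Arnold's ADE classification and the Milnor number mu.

Type E_7, Milnor number mu = 7.

The Hessian of f at 0 is [[0, 0], [0, 0]] with rank 0, so corank 2. A Groebner basis of the Jacobian ideal J(f) in C{x,y} is {-x^2/16 - x*y/8 + y^4 - y^3/48 - y^2/16, x^3 + 11*x^2/16 + 11*x*y/8 + 59*y^3/48 + 11*y^2/16, x^2*y - 23*x^2/48 - 23*x*y/24 - 167*y^3/144 - 23*y^2/48, x^2/4 + x*y^2 + x*y/2 + 13*y^3/12 + y^2/4}; counting standard monomials gives mu = 7. Corank 2; j^3 = (x + y)^3 is a perfect cube, so E-series; the 4-jet and mu = 7 give E_7.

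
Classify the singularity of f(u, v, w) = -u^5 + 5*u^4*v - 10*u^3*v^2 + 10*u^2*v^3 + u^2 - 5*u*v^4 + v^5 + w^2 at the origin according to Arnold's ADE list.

The Hessian of f at 0 has rank 2. Corank 1: A-series; mu = 4 gives A_4.

A4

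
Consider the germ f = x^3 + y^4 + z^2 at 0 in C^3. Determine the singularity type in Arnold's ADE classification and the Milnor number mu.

Type E6, Milnor number mu = 6.

The Hessian of f at 0 has rank 1. Corank 2; j^3 = x^3 is a perfect cube, so E-series; the 4-jet and mu = 6 give E_6.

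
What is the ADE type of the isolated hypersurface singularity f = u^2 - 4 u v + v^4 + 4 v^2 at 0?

A_3

The Hessian of f at 0 has rank 1. Corank 1: A-series; mu = 3 gives A_3.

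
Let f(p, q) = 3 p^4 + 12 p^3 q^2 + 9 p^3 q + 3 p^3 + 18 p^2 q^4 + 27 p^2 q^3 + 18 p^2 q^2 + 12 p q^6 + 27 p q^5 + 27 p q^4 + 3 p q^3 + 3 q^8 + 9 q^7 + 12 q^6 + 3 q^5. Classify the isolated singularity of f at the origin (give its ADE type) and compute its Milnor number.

Type E_7, Milnor number mu = 7.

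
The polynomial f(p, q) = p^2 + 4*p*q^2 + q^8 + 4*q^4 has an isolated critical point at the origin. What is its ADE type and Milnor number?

Type A7, Milnor number mu = 7.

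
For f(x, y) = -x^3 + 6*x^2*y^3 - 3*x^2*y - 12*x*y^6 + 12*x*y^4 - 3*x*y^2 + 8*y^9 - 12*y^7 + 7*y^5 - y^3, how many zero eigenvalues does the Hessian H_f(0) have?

2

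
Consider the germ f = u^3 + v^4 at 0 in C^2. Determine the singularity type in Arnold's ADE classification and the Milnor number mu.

Type E6, Milnor number mu = 6.

The Hessian of f at 0 has rank 0. Corank 2; j^3 = u^3 is a perfect cube, so E-series; the 4-jet and mu = 6 give E_6.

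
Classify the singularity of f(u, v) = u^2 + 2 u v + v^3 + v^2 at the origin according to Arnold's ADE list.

A2

The Hessian of f at 0 has rank 1. Corank 1: A-series; mu = 2 gives A_2.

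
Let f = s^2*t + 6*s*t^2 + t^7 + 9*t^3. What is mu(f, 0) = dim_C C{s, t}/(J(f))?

8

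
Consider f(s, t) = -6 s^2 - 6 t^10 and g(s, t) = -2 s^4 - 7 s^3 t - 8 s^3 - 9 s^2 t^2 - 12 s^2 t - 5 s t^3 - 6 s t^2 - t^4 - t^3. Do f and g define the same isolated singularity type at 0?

No.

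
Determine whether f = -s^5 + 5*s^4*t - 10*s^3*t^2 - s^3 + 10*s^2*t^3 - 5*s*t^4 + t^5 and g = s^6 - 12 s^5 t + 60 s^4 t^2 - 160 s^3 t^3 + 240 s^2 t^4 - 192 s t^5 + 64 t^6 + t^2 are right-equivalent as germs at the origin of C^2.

No.

The Hessian of f at 0 has rank 0. Corank 2; j^3 = -s^3 is a perfect cube, so E-series; the 5-jet and mu = 8 give E_8. The Hessian of g at 0 has rank 1. Corank 1: A-series; mu = 5 gives A_5. f is E_8 but g is A_5, hence not right-equivalent.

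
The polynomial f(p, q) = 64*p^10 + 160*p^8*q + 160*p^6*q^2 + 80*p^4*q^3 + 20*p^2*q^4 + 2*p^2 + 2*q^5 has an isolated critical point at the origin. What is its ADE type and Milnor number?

Type A_4, Milnor number mu = 4.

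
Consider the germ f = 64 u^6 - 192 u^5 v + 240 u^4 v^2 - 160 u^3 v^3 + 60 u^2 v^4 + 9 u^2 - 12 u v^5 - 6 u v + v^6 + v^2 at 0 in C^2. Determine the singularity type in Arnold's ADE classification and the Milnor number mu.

Type A_5, Milnor number mu = 5.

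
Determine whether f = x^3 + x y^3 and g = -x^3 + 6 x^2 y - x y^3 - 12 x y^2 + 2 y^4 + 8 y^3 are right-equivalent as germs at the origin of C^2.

Yes.

The Hessian of f at 0 is [[0, 0], [0, 0]] with rank 0, so corank 2. A Groebner basis of the Jacobian ideal J(f) in C{x,y} is {x^3, x*y^2, 3*x^2 + y^3}; counting standard monomials gives mu = 7. Corank 2; j^3 = x^3 is a perfect cube, so E-series; the 4-jet and mu = 7 give E_7. The Hessian of g at 0 is [[0, 0], [0, 0]] with rank 0, so corank 2. A Groebner basis of the Jacobian ideal J(g) in C{x,y} is {x^3 - 6*x^2*y - 48*x^2 + 192*x*y - 192*y^2, 6*x^2 + x*y^2 - 24*x*y + 24*y^2, 3*x^2 - 12*x*y + y^3 + 12*y^2}; counting standard monomials gives mu = 7. Corank 2; j^3 = -(x - 2*y)^3 is a perfect cube, so E-series; the 4-jet and mu = 7 give E_7. Both have type E_7, hence right-equivalent.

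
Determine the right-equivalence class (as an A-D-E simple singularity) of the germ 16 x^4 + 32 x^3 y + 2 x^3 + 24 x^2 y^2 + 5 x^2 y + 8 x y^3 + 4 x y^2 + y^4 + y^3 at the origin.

D_{5}

The Hessian of f at 0 has rank 0. Corank 2; j^3 = (x + y)^2*(2*x + y) has shape L^2 M (L != M), so D-series; mu = 5 gives D_5.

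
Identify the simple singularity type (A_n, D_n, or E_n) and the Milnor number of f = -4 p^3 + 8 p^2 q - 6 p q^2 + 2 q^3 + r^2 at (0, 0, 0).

The Hessian of f at 0 has rank 1. Corank 2; j^3 = -2*(p - q)*(2*p^2 - 2*p*q + q^2) splits into three distinct lines over C (the quadratic factor has nonzero discriminant), so D_4.

Type D_4, Milnor number mu = 4.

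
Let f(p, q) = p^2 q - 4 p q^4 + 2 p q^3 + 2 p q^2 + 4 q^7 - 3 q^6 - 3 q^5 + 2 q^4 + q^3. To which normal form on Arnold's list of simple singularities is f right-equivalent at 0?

D_{7}

The Hessian of f at 0 has rank 0. Corank 2; j^3 = q*(p + q)^2 has shape L^2 M (L != M), so D-series; mu = 7 gives D_7.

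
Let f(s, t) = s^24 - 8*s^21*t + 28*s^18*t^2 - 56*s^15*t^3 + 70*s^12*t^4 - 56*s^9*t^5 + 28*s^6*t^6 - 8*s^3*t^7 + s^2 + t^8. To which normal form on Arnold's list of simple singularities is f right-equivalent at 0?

A_7

The Hessian of f at 0 has rank 1. Corank 1: A-series; mu = 7 gives A_7.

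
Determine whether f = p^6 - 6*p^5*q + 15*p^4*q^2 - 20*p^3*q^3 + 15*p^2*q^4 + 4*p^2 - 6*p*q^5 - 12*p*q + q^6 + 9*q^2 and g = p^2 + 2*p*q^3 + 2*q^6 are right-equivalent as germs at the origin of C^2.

Yes.

The Hessian of f at 0 has rank 1. Corank 1: A-series; mu = 5 gives A_5. The Hessian of g at 0 has rank 1. Corank 1: A-series; mu = 5 gives A_5. Both have type A_5, hence right-equivalent.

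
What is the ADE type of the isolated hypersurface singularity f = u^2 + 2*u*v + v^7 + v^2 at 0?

A_6

The Hessian of f at 0 is [[2, 2], [2, 2]] with rank 1, so corank 1. A Groebner basis of the Jacobian ideal J(f) in C{u,v} is {v^6, u + v}; counting standard monomials gives mu = 6. Corank 1: A-series; mu = 6 gives A_6.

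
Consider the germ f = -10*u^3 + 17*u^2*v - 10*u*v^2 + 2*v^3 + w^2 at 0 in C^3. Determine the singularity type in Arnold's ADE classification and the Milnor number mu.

The Hessian of f at 0 is [[0, 0, 0], [0, 0, 0], [0, 0, 2]] with rank 1, so corank 2. A Groebner basis of the Jacobian ideal J(f) in C{u,v,w} is {v^3, u^2 - 2*v^2/11, u*v - 5*v^2/11, w}; counting standard monomials gives mu = 4. Corank 2; j^3 = -(2*u - v)*(5*u^2 - 6*u*v + 2*v^2) splits into three distinct lines over C (the quadratic factor has nonzero discriminant), so D_4.

Type D_{4}, Milnor number mu = 4.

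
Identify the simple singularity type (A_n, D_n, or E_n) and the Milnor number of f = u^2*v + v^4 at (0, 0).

Type D_5, Milnor number mu = 5.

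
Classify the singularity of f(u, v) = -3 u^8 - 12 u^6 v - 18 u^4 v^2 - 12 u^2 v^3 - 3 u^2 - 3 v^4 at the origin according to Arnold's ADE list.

A3

The Hessian of f at 0 has rank 1. Corank 1: A-series; mu = 3 gives A_3.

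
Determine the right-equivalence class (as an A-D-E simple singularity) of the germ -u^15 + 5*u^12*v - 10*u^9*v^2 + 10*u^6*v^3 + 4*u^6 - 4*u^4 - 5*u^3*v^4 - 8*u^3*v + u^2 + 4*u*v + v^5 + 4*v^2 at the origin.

The Hessian of f at 0 is [[2, 4], [4, 8]] with rank 1, so corank 1. A Groebner basis of the Jacobian ideal J(f) in C{u,v} is {u/16 + v^3 + v/8, u^2 - 4*v^2, u*v + 2*v^2}; counting standard monomials gives mu = 4. Corank 1: A-series; mu = 4 gives A_4.

A_{4}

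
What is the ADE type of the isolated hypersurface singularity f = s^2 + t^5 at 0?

A_4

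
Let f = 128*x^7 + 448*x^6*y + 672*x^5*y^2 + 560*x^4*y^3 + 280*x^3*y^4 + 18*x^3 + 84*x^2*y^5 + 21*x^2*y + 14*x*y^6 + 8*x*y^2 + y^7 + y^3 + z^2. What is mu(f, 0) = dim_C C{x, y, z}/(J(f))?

8

The Hessian of f at 0 has rank 1. Corank 2; j^3 = (2*x + y)*(3*x + y)^2 has shape L^2 M (L != M), so D-series; mu = 8 gives D_8.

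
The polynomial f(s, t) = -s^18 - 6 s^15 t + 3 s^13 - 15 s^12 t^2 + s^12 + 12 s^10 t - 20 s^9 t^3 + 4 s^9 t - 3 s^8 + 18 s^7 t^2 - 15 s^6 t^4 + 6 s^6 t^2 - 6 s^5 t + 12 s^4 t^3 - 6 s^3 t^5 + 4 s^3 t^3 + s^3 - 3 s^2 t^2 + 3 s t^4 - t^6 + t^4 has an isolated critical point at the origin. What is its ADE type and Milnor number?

The Hessian of f at 0 has rank 0. Corank 2; j^3 = s^3 is a perfect cube, so E-series; the 4-jet and mu = 6 give E_6.

Type E6, Milnor number mu = 6.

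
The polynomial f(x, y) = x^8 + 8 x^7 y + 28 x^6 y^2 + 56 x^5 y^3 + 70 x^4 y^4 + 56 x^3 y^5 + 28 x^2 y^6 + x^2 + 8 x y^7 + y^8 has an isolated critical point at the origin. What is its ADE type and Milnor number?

Type A_{7}, Milnor number mu = 7.

The Hessian of f at 0 is [[2, 0], [0, 0]] with rank 1, so corank 1. A Groebner basis of the Jacobian ideal J(f) in C{x,y} is {y^7, x}; counting standard monomials gives mu = 7. Corank 1: A-series; mu = 7 gives A_7.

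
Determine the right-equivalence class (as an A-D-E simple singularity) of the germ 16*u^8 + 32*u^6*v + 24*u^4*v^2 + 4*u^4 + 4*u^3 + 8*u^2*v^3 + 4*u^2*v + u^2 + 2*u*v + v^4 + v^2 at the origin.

A_{3}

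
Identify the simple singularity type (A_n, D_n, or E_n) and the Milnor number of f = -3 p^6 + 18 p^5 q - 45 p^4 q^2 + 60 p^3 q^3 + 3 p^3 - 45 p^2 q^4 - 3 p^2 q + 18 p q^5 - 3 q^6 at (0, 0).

The Hessian of f at 0 is [[0, 0], [0, 0]] with rank 0, so corank 2. A Groebner basis of the Jacobian ideal J(f) in C{p,q} is {p*q/6 + q^5, p*q^2, p^2 - p*q}; counting standard monomials gives mu = 7. Corank 2; j^3 = 3*p^2*(p - q) has shape L^2 M (L != M), so D-series; mu = 7 gives D_7.

Type D_{7}, Milnor number mu = 7.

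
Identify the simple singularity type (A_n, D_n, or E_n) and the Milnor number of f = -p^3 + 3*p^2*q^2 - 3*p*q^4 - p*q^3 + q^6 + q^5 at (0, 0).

The Hessian of f at 0 has rank 0. Corank 2; j^3 = -p^3 is a perfect cube, so E-series; the 4-jet and mu = 7 give E_7.

Type E_7, Milnor number mu = 7.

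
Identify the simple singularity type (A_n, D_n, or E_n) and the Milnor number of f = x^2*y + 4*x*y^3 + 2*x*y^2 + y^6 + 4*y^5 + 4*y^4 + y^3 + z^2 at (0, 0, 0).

Type D7, Milnor number mu = 7.

The Hessian of f at 0 is [[0, 0, 0], [0, 0, 0], [0, 0, 2]] with rank 1, so corank 2. A Groebner basis of the Jacobian ideal J(f) in C{x,y,z} is {x^3 - 2*x^2 - 7*x*y^2 - x*y + y^2, x^2*y + 2*x^2/3 + 10*x*y^2/3 + x*y/6 - y^2/2, x*y/2 + y^3 + y^2/2, z}; counting standard monomials gives mu = 7. Corank 2; j^3 = y*(x + y)^2 has shape L^2 M (L != M), so D-series; mu = 7 gives D_7.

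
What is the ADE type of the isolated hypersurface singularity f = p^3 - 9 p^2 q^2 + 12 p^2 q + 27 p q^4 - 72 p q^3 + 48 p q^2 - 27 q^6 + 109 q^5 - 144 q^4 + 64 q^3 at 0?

The Hessian of f at 0 is [[0, 0], [0, 0]] with rank 0, so corank 2. A Groebner basis of the Jacobian ideal J(f) in C{p,q} is {q^4, p^3 + 12*p^2*q + 8*p^2 + 64*p*q - 128*q^3 + 128*q^2, -p^2/6 + p*q^2 - 4*p*q/3 + 4*q^3 - 8*q^2/3}; counting standard monomials gives mu = 8. Corank 2; j^3 = (p + 4*q)^3 is a perfect cube, so E-series; the 5-jet and mu = 8 give E_8.

E8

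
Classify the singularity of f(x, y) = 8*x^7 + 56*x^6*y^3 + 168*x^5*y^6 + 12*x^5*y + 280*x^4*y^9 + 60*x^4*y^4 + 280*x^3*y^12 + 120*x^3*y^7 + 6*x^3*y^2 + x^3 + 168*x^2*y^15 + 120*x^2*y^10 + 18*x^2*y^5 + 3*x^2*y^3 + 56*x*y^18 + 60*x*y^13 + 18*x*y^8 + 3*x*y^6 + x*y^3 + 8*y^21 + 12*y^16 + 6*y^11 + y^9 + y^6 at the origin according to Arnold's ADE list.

E7

The Hessian of f at 0 has rank 0. Corank 2; j^3 = x^3 is a perfect cube, so E-series; the 4-jet and mu = 7 give E_7.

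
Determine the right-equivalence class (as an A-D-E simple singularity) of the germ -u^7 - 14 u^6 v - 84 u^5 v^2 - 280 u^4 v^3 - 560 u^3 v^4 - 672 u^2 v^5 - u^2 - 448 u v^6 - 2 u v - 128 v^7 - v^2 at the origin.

A6

The Hessian of f at 0 has rank 1. Corank 1: A-series; mu = 6 gives A_6.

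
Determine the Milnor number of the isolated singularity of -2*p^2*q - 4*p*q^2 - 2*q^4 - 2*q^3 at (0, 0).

The Hessian of f at 0 is [[0, 0], [0, 0]] with rank 0, so corank 2. A Groebner basis of the Jacobian ideal J(f) in C{p,q} is {p^3 - p^2/4 + q^2/4, p^2/4 + q^3 - q^2/4, p*q + q^2}; counting standard monomials gives mu = 5. Corank 2; j^3 = -2*q*(p + q)^2 has shape L^2 M (L != M), so D-series; mu = 5 gives D_5.

5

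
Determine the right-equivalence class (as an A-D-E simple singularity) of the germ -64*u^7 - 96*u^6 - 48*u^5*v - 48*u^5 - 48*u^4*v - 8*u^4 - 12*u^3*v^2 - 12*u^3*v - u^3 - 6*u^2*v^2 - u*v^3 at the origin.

E_7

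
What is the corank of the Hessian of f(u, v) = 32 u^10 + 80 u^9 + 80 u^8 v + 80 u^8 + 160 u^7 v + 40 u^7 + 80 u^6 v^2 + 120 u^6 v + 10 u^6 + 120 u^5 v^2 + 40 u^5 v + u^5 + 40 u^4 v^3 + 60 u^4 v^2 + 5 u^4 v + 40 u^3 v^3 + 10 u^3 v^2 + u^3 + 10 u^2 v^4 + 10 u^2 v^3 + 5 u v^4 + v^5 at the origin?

2

Hessian at 0 has rank 0.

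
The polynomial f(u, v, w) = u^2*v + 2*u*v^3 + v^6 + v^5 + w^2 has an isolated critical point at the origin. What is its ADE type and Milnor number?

The Hessian of f at 0 has rank 1. Corank 2; j^3 = u^2*v has shape L^2 M (L != M), so D-series; mu = 7 gives D_7.

Type D7, Milnor number mu = 7.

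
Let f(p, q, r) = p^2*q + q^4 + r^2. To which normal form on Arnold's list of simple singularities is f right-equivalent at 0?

D_{5}

The Hessian of f at 0 is [[0, 0, 0], [0, 0, 0], [0, 0, 2]] with rank 1, so corank 2. A Groebner basis of the Jacobian ideal J(f) in C{p,q,r} is {p^3, p^2/4 + q^3, p*q, r}; counting standard monomials gives mu = 5. Corank 2; j^3 = p^2*q has shape L^2 M (L != M), so D-series; mu = 5 gives D_5.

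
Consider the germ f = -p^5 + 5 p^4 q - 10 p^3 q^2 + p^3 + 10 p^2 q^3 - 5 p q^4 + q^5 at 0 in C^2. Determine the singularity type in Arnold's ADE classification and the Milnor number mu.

Type E8, Milnor number mu = 8.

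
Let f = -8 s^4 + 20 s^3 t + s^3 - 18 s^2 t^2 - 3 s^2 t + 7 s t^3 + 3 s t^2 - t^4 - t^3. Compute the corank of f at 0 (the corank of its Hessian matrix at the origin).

2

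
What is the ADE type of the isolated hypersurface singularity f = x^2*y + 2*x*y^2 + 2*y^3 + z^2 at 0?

The Hessian of f at 0 is [[0, 0, 0], [0, 0, 0], [0, 0, 2]] with rank 1, so corank 2. A Groebner basis of the Jacobian ideal J(f) in C{x,y,z} is {y^3, x^2 + 2*y^2, x*y + y^2, z}; counting standard monomials gives mu = 4. Corank 2; j^3 = y*(x^2 + 2*x*y + 2*y^2) splits into three distinct lines over C (the quadratic factor has nonzero discriminant), so D_4.

D_4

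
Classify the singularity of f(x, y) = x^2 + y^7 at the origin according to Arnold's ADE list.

The Hessian of f at 0 is [[2, 0], [0, 0]] with rank 1, so corank 1. A Groebner basis of the Jacobian ideal J(f) in C{x,y} is {y^6, x}; counting standard monomials gives mu = 6. Corank 1: A-series; mu = 6 gives A_6.

A_{6}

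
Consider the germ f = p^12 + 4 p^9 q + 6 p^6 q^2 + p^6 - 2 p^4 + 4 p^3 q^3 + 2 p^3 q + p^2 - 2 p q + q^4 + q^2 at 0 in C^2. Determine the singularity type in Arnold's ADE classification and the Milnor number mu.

Type A_{3}, Milnor number mu = 3.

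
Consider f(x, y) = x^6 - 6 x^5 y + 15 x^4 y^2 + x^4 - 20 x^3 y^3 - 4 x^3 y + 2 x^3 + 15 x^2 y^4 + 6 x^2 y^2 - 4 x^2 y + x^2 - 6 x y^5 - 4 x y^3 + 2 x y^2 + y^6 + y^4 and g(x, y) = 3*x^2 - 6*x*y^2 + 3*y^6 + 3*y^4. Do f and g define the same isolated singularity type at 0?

Yes.

The Hessian of f at 0 has rank 1. Corank 1: A-series; mu = 5 gives A_5. The Hessian of g at 0 has rank 1. Corank 1: A-series; mu = 5 gives A_5. Both have type A_5, hence right-equivalent.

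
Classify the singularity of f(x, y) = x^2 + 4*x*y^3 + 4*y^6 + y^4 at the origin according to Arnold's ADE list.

A3

The Hessian of f at 0 has rank 1. Corank 1: A-series; mu = 3 gives A_3.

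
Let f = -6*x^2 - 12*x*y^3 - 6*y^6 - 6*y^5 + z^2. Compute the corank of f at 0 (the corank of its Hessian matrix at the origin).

1

The Hessian at 0 is [[-12, 0, 0], [0, 0, 0], [0, 0, 2]] of rank 2; hence corank 1.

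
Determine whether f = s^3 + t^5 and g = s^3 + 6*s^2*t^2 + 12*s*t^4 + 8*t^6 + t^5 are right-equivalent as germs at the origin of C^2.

Yes.

The Hessian of f at 0 is [[0, 0], [0, 0]] with rank 0, so corank 2. A Groebner basis of the Jacobian ideal J(f) in C{s,t} is {t^4, s^2}; counting standard monomials gives mu = 8. Corank 2; j^3 = s^3 is a perfect cube, so E-series; the 5-jet and mu = 8 give E_8. The Hessian of g at 0 is [[0, 0], [0, 0]] with rank 0, so corank 2. A Groebner basis of the Jacobian ideal J(g) in C{s,t} is {t^4, s^3, s^2/4 + s*t^2}; counting standard monomials gives mu = 8. Corank 2; j^3 = s^3 is a perfect cube, so E-series; the 5-jet and mu = 8 give E_8. Both have type E_8, hence right-equivalent.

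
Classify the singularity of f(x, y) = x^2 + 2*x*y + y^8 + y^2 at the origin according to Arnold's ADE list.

The Hessian of f at 0 has rank 1. Corank 1: A-series; mu = 7 gives A_7.

A_7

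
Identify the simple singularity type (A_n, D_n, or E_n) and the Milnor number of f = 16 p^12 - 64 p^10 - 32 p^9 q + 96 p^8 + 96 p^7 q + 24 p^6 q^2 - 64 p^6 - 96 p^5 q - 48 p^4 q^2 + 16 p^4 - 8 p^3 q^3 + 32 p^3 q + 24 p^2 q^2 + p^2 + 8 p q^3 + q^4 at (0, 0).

The Hessian of f at 0 is [[2, 0], [0, 0]] with rank 1, so corank 1. A Groebner basis of the Jacobian ideal J(f) in C{p,q} is {q^3, p}; counting standard monomials gives mu = 3. Corank 1: A-series; mu = 3 gives A_3.

Type A_{3}, Milnor number mu = 3.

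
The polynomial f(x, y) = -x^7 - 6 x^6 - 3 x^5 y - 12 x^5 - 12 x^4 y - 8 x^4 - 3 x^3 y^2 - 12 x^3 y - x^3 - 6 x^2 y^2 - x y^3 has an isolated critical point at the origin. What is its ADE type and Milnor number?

Type E_7, Milnor number mu = 7.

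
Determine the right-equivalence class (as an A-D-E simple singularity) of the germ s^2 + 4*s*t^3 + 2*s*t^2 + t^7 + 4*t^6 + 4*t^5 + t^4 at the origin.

A_{6}

The Hessian of f at 0 is [[2, 0], [0, 0]] with rank 1, so corank 1. A Groebner basis of the Jacobian ideal J(f) in C{s,t} is {s^3, s^2*t - s^2/4 - s*t/8 + s/16 + t^2/16, s^2/2 + s*t^2 - s*t/4 + s/8 + t^2/8, s/2 + t^3 + t^2/2}; counting standard monomials gives mu = 6. Corank 1: A-series; mu = 6 gives A_6.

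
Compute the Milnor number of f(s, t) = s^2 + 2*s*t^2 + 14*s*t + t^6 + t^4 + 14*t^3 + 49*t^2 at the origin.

5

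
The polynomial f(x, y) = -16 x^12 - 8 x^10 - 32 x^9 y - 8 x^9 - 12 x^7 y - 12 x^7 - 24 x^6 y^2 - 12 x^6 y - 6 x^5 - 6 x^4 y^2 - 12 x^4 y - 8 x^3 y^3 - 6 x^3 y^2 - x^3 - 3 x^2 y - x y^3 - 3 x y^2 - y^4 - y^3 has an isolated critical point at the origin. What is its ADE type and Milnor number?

Type E7, Milnor number mu = 7.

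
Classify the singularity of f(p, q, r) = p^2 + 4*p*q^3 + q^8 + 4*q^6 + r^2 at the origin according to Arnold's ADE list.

The Hessian of f at 0 has rank 2. Corank 1: A-series; mu = 7 gives A_7.

A_{7}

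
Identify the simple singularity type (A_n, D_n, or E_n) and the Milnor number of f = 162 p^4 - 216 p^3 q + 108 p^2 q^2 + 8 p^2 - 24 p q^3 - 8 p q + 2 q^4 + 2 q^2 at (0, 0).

Type A_3, Milnor number mu = 3.

The Hessian of f at 0 is [[16, -8], [-8, 4]] with rank 1, so corank 1. A Groebner basis of the Jacobian ideal J(f) in C{p,q} is {q^3, p - q/2}; counting standard monomials gives mu = 3. Corank 1: A-series; mu = 3 gives A_3.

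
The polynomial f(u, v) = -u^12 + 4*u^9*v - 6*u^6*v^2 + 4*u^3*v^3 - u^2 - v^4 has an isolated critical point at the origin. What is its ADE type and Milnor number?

Type A3, Milnor number mu = 3.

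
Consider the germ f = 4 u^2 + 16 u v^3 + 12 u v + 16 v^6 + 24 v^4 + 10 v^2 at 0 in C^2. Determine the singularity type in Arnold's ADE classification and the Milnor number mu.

Type A_{1}, Milnor number mu = 1.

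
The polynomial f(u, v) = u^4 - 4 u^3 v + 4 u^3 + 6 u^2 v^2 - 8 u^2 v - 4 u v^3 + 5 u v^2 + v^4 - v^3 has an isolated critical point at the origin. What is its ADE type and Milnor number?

Type D_{5}, Milnor number mu = 5.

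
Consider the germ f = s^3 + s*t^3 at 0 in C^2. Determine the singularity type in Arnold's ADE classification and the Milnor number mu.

Type E_7, Milnor number mu = 7.

The Hessian of f at 0 has rank 0. Corank 2; j^3 = s^3 is a perfect cube, so E-series; the 4-jet and mu = 7 give E_7.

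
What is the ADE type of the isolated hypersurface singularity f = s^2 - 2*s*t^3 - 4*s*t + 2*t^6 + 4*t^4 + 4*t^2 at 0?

A5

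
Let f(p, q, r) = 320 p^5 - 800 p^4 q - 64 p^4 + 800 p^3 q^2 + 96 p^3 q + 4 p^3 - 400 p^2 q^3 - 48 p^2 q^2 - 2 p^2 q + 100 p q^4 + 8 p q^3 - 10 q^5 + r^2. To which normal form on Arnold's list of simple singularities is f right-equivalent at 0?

The Hessian of f at 0 is [[0, 0, 0], [0, 0, 0], [0, 0, 2]] with rank 1, so corank 2. A Groebner basis of the Jacobian ideal J(f) in C{p,q,r} is {p^3, p^2*q, 2*p^2 + p*q^2, 13*p^2 - p*q/2 + q^3, r}; counting standard monomials gives mu = 6. Corank 2; j^3 = 2*p^2*(2*p - q) has shape L^2 M (L != M), so D-series; mu = 6 gives D_6.

D_6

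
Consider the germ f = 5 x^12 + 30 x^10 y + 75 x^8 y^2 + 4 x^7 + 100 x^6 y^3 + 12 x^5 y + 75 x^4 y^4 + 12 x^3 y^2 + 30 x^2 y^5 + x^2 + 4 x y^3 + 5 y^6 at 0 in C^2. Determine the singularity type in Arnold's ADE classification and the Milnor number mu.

The Hessian of f at 0 is [[2, 0], [0, 0]] with rank 1, so corank 1. A Groebner basis of the Jacobian ideal J(f) in C{x,y} is {x*y^2, x/2 + y^3, x^2}; counting standard monomials gives mu = 5. Corank 1: A-series; mu = 5 gives A_5.

Type A_5, Milnor number mu = 5.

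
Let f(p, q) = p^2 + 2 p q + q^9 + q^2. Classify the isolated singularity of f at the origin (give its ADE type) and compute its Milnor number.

The Hessian of f at 0 has rank 1. Corank 1: A-series; mu = 8 gives A_8.

Type A8, Milnor number mu = 8.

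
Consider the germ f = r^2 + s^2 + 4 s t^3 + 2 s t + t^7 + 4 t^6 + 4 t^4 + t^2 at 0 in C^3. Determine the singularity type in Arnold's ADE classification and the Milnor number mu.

The Hessian of f at 0 has rank 2. Corank 1: A-series; mu = 6 gives A_6.

Type A_6, Milnor number mu = 6.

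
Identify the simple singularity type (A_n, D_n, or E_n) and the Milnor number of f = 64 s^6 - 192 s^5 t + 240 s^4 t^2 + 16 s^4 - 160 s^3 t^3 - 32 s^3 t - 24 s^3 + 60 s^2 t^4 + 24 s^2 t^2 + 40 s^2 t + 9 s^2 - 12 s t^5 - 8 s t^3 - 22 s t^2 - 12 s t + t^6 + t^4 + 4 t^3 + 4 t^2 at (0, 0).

The Hessian of f at 0 has rank 1. Corank 1: A-series; mu = 5 gives A_5.

Type A5, Milnor number mu = 5.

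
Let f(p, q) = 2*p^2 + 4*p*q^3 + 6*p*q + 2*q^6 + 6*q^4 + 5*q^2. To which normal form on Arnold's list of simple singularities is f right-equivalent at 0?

A_{1}

The Hessian of f at 0 has rank 2. Corank 0: nondegenerate Morse point, so A_1.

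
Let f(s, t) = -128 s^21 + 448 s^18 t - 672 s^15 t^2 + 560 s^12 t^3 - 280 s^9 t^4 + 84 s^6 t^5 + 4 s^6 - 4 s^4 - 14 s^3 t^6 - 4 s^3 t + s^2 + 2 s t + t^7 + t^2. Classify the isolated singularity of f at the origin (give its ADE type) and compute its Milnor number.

The Hessian of f at 0 is [[2, 2], [2, 2]] with rank 1, so corank 1. A Groebner basis of the Jacobian ideal J(f) in C{s,t} is {s*t/2 + t^4 + t^2/2, s*t^2 - s/6 + 2*t^3/3 - t/6, s^2 + 2*s*t + t^2}; counting standard monomials gives mu = 6. Corank 1: A-series; mu = 6 gives A_6.

Type A_{6}, Milnor number mu = 6.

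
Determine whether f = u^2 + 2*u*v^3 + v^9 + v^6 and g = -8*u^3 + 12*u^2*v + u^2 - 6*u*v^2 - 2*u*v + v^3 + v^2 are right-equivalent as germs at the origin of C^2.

The Hessian of f at 0 is [[2, 0], [0, 0]] with rank 1, so corank 1. A Groebner basis of the Jacobian ideal J(f) in C{u,v} is {u^2*v^2, u^3, u + v^3}; counting standard monomials gives mu = 8. Corank 1: A-series; mu = 8 gives A_8. The Hessian of g at 0 is [[2, -2], [-2, 2]] with rank 1, so corank 1. A Groebner basis of the Jacobian ideal J(g) in C{u,v} is {v^2, u - v}; counting standard monomials gives mu = 2. Corank 1: A-series; mu = 2 gives A_2. f is A_8 but g is A_2, hence not right-equivalent.

No.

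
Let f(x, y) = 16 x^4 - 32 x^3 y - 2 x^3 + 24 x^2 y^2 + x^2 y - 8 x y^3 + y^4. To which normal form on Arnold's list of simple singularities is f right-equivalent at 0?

D_{5}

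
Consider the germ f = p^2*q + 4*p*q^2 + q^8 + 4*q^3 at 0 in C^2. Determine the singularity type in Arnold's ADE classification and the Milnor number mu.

The Hessian of f at 0 is [[0, 0], [0, 0]] with rank 0, so corank 2. A Groebner basis of the Jacobian ideal J(f) in C{p,q} is {p^2/8 + q^7 - q^2/2, p^3 + 8*q^3, p*q + 2*q^2}; counting standard monomials gives mu = 9. Corank 2; j^3 = q*(p + 2*q)^2 has shape L^2 M (L != M), so D-series; mu = 9 gives D_9.

Type D9, Milnor number mu = 9.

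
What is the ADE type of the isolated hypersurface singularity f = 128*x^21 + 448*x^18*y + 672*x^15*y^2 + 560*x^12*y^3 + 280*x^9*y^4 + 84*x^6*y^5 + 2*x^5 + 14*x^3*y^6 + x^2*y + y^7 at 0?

D_8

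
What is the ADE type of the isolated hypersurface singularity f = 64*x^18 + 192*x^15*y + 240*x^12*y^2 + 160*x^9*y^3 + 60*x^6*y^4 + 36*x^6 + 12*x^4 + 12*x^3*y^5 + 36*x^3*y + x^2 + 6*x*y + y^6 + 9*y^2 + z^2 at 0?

The Hessian of f at 0 has rank 2. Corank 1: A-series; mu = 5 gives A_5.

A_5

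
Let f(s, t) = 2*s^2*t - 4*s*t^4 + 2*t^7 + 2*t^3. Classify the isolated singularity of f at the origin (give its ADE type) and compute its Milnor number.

The Hessian of f at 0 is [[0, 0], [0, 0]] with rank 0, so corank 2. A Groebner basis of the Jacobian ideal J(f) in C{s,t} is {t^3, s^2 + 3*t^2, s*t}; counting standard monomials gives mu = 4. Corank 2; j^3 = 2*t*(s^2 + t^2) splits into three distinct lines over C (the quadratic factor has nonzero discriminant), so D_4.

Type D4, Milnor number mu = 4.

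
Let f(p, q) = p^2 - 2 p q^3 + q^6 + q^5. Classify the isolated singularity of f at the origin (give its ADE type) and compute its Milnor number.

The Hessian of f at 0 has rank 1. Corank 1: A-series; mu = 4 gives A_4.

Type A_{4}, Milnor number mu = 4.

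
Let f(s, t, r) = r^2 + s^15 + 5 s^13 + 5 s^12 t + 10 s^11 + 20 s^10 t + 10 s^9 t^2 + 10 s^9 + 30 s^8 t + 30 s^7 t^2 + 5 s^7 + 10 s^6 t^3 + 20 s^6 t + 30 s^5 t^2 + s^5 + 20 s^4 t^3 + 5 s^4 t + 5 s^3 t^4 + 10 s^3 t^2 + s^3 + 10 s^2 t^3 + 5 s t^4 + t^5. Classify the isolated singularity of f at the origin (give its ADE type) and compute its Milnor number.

The Hessian of f at 0 is [[0, 0, 0], [0, 0, 0], [0, 0, 2]] with rank 1, so corank 2. A Groebner basis of the Jacobian ideal J(f) in C{s,t,r} is {t^5, s*t^3 + t^4/4, s^2, r}; counting standard monomials gives mu = 8. Corank 2; j^3 = s^3 is a perfect cube, so E-series; the 5-jet and mu = 8 give E_8.

Type E8, Milnor number mu = 8.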